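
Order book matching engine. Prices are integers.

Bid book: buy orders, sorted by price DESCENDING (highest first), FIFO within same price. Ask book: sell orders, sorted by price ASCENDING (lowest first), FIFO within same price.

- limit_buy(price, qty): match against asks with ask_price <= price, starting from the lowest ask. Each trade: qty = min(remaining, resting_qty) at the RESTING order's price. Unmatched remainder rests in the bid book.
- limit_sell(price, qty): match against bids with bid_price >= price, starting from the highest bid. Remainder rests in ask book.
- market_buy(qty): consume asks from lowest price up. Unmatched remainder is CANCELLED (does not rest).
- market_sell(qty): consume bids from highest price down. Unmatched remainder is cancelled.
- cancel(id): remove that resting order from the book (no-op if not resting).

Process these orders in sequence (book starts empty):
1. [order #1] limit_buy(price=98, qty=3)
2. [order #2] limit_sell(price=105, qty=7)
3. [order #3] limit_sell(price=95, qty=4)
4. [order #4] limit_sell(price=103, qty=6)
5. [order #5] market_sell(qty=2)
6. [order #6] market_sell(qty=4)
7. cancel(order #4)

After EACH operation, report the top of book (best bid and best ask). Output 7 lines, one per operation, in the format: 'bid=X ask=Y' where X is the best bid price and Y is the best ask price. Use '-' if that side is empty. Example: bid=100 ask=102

Answer: bid=98 ask=-
bid=98 ask=105
bid=- ask=95
bid=- ask=95
bid=- ask=95
bid=- ask=95
bid=- ask=95

Derivation:
After op 1 [order #1] limit_buy(price=98, qty=3): fills=none; bids=[#1:3@98] asks=[-]
After op 2 [order #2] limit_sell(price=105, qty=7): fills=none; bids=[#1:3@98] asks=[#2:7@105]
After op 3 [order #3] limit_sell(price=95, qty=4): fills=#1x#3:3@98; bids=[-] asks=[#3:1@95 #2:7@105]
After op 4 [order #4] limit_sell(price=103, qty=6): fills=none; bids=[-] asks=[#3:1@95 #4:6@103 #2:7@105]
After op 5 [order #5] market_sell(qty=2): fills=none; bids=[-] asks=[#3:1@95 #4:6@103 #2:7@105]
After op 6 [order #6] market_sell(qty=4): fills=none; bids=[-] asks=[#3:1@95 #4:6@103 #2:7@105]
After op 7 cancel(order #4): fills=none; bids=[-] asks=[#3:1@95 #2:7@105]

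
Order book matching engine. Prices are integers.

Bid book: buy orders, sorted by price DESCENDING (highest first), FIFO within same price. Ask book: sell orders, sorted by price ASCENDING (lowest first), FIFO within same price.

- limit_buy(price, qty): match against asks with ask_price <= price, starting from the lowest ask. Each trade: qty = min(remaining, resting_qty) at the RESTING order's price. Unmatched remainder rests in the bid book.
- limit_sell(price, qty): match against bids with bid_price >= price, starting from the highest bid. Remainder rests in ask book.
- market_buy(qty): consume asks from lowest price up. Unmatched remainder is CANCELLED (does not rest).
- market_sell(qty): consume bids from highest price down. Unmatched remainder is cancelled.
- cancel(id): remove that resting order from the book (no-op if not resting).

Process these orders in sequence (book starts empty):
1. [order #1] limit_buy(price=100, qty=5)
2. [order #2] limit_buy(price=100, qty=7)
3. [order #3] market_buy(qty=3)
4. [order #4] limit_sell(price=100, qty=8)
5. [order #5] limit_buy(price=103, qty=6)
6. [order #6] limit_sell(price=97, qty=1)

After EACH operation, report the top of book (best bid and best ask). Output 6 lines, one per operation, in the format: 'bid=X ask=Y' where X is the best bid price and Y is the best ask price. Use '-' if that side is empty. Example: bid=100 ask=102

Answer: bid=100 ask=-
bid=100 ask=-
bid=100 ask=-
bid=100 ask=-
bid=103 ask=-
bid=103 ask=-

Derivation:
After op 1 [order #1] limit_buy(price=100, qty=5): fills=none; bids=[#1:5@100] asks=[-]
After op 2 [order #2] limit_buy(price=100, qty=7): fills=none; bids=[#1:5@100 #2:7@100] asks=[-]
After op 3 [order #3] market_buy(qty=3): fills=none; bids=[#1:5@100 #2:7@100] asks=[-]
After op 4 [order #4] limit_sell(price=100, qty=8): fills=#1x#4:5@100 #2x#4:3@100; bids=[#2:4@100] asks=[-]
After op 5 [order #5] limit_buy(price=103, qty=6): fills=none; bids=[#5:6@103 #2:4@100] asks=[-]
After op 6 [order #6] limit_sell(price=97, qty=1): fills=#5x#6:1@103; bids=[#5:5@103 #2:4@100] asks=[-]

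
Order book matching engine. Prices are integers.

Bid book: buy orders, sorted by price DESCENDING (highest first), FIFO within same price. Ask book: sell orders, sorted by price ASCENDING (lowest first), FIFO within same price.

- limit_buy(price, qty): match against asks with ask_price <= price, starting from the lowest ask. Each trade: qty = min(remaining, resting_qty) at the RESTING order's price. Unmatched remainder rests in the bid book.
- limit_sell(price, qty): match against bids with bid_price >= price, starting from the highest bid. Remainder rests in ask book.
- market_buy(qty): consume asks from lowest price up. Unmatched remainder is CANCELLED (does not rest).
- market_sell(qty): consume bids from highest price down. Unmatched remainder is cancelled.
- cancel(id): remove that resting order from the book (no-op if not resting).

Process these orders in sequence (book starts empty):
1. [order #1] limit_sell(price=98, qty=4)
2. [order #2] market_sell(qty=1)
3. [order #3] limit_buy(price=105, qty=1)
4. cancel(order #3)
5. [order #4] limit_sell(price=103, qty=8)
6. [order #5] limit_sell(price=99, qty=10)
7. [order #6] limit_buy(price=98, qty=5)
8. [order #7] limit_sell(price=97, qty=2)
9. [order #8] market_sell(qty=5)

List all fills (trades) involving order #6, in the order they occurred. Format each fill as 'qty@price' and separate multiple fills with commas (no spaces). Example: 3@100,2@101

After op 1 [order #1] limit_sell(price=98, qty=4): fills=none; bids=[-] asks=[#1:4@98]
After op 2 [order #2] market_sell(qty=1): fills=none; bids=[-] asks=[#1:4@98]
After op 3 [order #3] limit_buy(price=105, qty=1): fills=#3x#1:1@98; bids=[-] asks=[#1:3@98]
After op 4 cancel(order #3): fills=none; bids=[-] asks=[#1:3@98]
After op 5 [order #4] limit_sell(price=103, qty=8): fills=none; bids=[-] asks=[#1:3@98 #4:8@103]
After op 6 [order #5] limit_sell(price=99, qty=10): fills=none; bids=[-] asks=[#1:3@98 #5:10@99 #4:8@103]
After op 7 [order #6] limit_buy(price=98, qty=5): fills=#6x#1:3@98; bids=[#6:2@98] asks=[#5:10@99 #4:8@103]
After op 8 [order #7] limit_sell(price=97, qty=2): fills=#6x#7:2@98; bids=[-] asks=[#5:10@99 #4:8@103]
After op 9 [order #8] market_sell(qty=5): fills=none; bids=[-] asks=[#5:10@99 #4:8@103]

Answer: 3@98,2@98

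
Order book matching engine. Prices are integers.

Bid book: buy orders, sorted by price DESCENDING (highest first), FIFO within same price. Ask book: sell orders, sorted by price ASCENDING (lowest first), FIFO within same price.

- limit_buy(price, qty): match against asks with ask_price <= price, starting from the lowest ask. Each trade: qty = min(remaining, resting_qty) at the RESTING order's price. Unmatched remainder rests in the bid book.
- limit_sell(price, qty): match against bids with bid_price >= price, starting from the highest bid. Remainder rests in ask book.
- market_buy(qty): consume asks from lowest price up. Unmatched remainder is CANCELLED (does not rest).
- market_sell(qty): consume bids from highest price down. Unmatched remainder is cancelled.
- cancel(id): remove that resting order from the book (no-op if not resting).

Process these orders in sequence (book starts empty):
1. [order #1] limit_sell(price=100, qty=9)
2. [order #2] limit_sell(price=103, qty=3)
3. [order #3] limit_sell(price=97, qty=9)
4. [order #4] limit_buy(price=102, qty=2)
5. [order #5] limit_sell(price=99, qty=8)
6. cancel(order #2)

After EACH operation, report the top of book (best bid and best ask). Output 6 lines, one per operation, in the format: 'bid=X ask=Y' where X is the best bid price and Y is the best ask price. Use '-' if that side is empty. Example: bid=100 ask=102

Answer: bid=- ask=100
bid=- ask=100
bid=- ask=97
bid=- ask=97
bid=- ask=97
bid=- ask=97

Derivation:
After op 1 [order #1] limit_sell(price=100, qty=9): fills=none; bids=[-] asks=[#1:9@100]
After op 2 [order #2] limit_sell(price=103, qty=3): fills=none; bids=[-] asks=[#1:9@100 #2:3@103]
After op 3 [order #3] limit_sell(price=97, qty=9): fills=none; bids=[-] asks=[#3:9@97 #1:9@100 #2:3@103]
After op 4 [order #4] limit_buy(price=102, qty=2): fills=#4x#3:2@97; bids=[-] asks=[#3:7@97 #1:9@100 #2:3@103]
After op 5 [order #5] limit_sell(price=99, qty=8): fills=none; bids=[-] asks=[#3:7@97 #5:8@99 #1:9@100 #2:3@103]
After op 6 cancel(order #2): fills=none; bids=[-] asks=[#3:7@97 #5:8@99 #1:9@100]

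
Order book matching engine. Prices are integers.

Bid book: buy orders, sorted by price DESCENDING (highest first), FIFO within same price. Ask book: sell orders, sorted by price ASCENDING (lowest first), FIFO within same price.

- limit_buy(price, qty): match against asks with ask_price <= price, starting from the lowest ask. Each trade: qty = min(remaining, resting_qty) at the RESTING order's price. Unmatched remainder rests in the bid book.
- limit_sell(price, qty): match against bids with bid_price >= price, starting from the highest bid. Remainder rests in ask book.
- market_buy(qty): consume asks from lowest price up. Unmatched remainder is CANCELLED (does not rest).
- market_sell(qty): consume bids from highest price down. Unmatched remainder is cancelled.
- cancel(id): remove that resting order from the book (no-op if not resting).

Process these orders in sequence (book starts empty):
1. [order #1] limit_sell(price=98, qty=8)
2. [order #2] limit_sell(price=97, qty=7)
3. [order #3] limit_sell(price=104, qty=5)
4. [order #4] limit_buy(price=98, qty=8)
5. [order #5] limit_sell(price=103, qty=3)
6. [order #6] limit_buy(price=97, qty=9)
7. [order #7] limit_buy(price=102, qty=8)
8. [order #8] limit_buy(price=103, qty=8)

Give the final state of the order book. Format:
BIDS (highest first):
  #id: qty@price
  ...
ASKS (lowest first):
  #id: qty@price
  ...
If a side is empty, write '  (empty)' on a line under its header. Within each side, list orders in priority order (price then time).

After op 1 [order #1] limit_sell(price=98, qty=8): fills=none; bids=[-] asks=[#1:8@98]
After op 2 [order #2] limit_sell(price=97, qty=7): fills=none; bids=[-] asks=[#2:7@97 #1:8@98]
After op 3 [order #3] limit_sell(price=104, qty=5): fills=none; bids=[-] asks=[#2:7@97 #1:8@98 #3:5@104]
After op 4 [order #4] limit_buy(price=98, qty=8): fills=#4x#2:7@97 #4x#1:1@98; bids=[-] asks=[#1:7@98 #3:5@104]
After op 5 [order #5] limit_sell(price=103, qty=3): fills=none; bids=[-] asks=[#1:7@98 #5:3@103 #3:5@104]
After op 6 [order #6] limit_buy(price=97, qty=9): fills=none; bids=[#6:9@97] asks=[#1:7@98 #5:3@103 #3:5@104]
After op 7 [order #7] limit_buy(price=102, qty=8): fills=#7x#1:7@98; bids=[#7:1@102 #6:9@97] asks=[#5:3@103 #3:5@104]
After op 8 [order #8] limit_buy(price=103, qty=8): fills=#8x#5:3@103; bids=[#8:5@103 #7:1@102 #6:9@97] asks=[#3:5@104]

Answer: BIDS (highest first):
  #8: 5@103
  #7: 1@102
  #6: 9@97
ASKS (lowest first):
  #3: 5@104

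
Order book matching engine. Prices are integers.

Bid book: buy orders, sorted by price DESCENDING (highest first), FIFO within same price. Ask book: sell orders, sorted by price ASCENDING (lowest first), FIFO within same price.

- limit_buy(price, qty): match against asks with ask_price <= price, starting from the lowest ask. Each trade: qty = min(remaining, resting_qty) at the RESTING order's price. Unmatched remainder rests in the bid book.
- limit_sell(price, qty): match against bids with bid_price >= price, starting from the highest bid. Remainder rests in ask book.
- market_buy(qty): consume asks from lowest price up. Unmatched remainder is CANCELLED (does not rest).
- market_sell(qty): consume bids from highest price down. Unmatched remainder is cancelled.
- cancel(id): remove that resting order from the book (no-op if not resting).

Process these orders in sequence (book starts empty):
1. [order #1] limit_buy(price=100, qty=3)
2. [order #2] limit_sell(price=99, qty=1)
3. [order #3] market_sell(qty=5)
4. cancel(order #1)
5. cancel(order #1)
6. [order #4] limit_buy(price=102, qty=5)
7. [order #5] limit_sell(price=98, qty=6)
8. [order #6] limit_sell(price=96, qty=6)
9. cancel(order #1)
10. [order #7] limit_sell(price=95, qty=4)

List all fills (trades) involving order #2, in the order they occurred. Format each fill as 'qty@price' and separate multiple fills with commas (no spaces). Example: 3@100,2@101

After op 1 [order #1] limit_buy(price=100, qty=3): fills=none; bids=[#1:3@100] asks=[-]
After op 2 [order #2] limit_sell(price=99, qty=1): fills=#1x#2:1@100; bids=[#1:2@100] asks=[-]
After op 3 [order #3] market_sell(qty=5): fills=#1x#3:2@100; bids=[-] asks=[-]
After op 4 cancel(order #1): fills=none; bids=[-] asks=[-]
After op 5 cancel(order #1): fills=none; bids=[-] asks=[-]
After op 6 [order #4] limit_buy(price=102, qty=5): fills=none; bids=[#4:5@102] asks=[-]
After op 7 [order #5] limit_sell(price=98, qty=6): fills=#4x#5:5@102; bids=[-] asks=[#5:1@98]
After op 8 [order #6] limit_sell(price=96, qty=6): fills=none; bids=[-] asks=[#6:6@96 #5:1@98]
After op 9 cancel(order #1): fills=none; bids=[-] asks=[#6:6@96 #5:1@98]
After op 10 [order #7] limit_sell(price=95, qty=4): fills=none; bids=[-] asks=[#7:4@95 #6:6@96 #5:1@98]

Answer: 1@100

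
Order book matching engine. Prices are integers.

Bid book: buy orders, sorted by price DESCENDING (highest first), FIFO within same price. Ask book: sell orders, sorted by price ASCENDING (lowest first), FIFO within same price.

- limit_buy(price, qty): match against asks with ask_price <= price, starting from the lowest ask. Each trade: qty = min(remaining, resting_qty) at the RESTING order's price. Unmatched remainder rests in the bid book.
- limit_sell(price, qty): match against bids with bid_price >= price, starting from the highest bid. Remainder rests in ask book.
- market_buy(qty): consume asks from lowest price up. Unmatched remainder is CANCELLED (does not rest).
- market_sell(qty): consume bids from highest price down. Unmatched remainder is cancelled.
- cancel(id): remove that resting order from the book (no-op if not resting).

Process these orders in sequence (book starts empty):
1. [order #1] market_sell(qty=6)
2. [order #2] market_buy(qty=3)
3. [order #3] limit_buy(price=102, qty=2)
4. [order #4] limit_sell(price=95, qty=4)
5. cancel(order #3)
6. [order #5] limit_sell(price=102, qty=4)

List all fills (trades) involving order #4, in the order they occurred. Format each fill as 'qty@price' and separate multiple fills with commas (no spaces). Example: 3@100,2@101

After op 1 [order #1] market_sell(qty=6): fills=none; bids=[-] asks=[-]
After op 2 [order #2] market_buy(qty=3): fills=none; bids=[-] asks=[-]
After op 3 [order #3] limit_buy(price=102, qty=2): fills=none; bids=[#3:2@102] asks=[-]
After op 4 [order #4] limit_sell(price=95, qty=4): fills=#3x#4:2@102; bids=[-] asks=[#4:2@95]
After op 5 cancel(order #3): fills=none; bids=[-] asks=[#4:2@95]
After op 6 [order #5] limit_sell(price=102, qty=4): fills=none; bids=[-] asks=[#4:2@95 #5:4@102]

Answer: 2@102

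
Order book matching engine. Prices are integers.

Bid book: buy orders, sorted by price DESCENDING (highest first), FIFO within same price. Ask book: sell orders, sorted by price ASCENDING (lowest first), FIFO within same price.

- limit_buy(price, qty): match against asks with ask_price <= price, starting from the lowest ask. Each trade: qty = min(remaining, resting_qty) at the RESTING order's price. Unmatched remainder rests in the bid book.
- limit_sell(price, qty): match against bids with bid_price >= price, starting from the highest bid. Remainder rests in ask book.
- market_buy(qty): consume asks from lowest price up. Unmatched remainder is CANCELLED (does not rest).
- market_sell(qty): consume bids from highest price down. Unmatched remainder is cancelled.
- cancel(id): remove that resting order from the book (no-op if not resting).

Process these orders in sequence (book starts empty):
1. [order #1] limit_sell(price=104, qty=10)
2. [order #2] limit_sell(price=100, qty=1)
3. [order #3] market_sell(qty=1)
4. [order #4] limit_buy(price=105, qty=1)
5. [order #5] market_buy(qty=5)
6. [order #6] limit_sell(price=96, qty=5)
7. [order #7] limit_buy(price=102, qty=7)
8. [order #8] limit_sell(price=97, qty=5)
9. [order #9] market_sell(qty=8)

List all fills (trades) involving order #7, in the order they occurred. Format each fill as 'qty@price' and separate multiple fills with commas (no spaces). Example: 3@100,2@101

After op 1 [order #1] limit_sell(price=104, qty=10): fills=none; bids=[-] asks=[#1:10@104]
After op 2 [order #2] limit_sell(price=100, qty=1): fills=none; bids=[-] asks=[#2:1@100 #1:10@104]
After op 3 [order #3] market_sell(qty=1): fills=none; bids=[-] asks=[#2:1@100 #1:10@104]
After op 4 [order #4] limit_buy(price=105, qty=1): fills=#4x#2:1@100; bids=[-] asks=[#1:10@104]
After op 5 [order #5] market_buy(qty=5): fills=#5x#1:5@104; bids=[-] asks=[#1:5@104]
After op 6 [order #6] limit_sell(price=96, qty=5): fills=none; bids=[-] asks=[#6:5@96 #1:5@104]
After op 7 [order #7] limit_buy(price=102, qty=7): fills=#7x#6:5@96; bids=[#7:2@102] asks=[#1:5@104]
After op 8 [order #8] limit_sell(price=97, qty=5): fills=#7x#8:2@102; bids=[-] asks=[#8:3@97 #1:5@104]
After op 9 [order #9] market_sell(qty=8): fills=none; bids=[-] asks=[#8:3@97 #1:5@104]

Answer: 5@96,2@102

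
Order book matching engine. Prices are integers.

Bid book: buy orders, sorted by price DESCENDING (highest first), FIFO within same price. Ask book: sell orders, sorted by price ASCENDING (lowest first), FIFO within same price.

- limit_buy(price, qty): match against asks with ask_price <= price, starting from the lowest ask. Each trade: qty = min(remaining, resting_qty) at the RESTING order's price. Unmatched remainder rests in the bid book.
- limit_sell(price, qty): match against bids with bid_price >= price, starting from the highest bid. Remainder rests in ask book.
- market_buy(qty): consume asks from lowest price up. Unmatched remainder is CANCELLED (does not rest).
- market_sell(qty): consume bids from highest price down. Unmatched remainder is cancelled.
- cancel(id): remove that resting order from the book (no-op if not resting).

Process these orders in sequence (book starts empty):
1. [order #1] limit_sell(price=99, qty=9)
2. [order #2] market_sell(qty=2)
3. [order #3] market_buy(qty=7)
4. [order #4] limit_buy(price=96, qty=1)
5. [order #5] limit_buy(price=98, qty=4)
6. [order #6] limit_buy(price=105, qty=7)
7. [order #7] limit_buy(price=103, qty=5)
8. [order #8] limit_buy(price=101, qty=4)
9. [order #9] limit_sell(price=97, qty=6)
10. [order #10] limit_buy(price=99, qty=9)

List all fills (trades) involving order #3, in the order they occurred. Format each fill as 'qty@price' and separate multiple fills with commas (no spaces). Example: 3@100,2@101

After op 1 [order #1] limit_sell(price=99, qty=9): fills=none; bids=[-] asks=[#1:9@99]
After op 2 [order #2] market_sell(qty=2): fills=none; bids=[-] asks=[#1:9@99]
After op 3 [order #3] market_buy(qty=7): fills=#3x#1:7@99; bids=[-] asks=[#1:2@99]
After op 4 [order #4] limit_buy(price=96, qty=1): fills=none; bids=[#4:1@96] asks=[#1:2@99]
After op 5 [order #5] limit_buy(price=98, qty=4): fills=none; bids=[#5:4@98 #4:1@96] asks=[#1:2@99]
After op 6 [order #6] limit_buy(price=105, qty=7): fills=#6x#1:2@99; bids=[#6:5@105 #5:4@98 #4:1@96] asks=[-]
After op 7 [order #7] limit_buy(price=103, qty=5): fills=none; bids=[#6:5@105 #7:5@103 #5:4@98 #4:1@96] asks=[-]
After op 8 [order #8] limit_buy(price=101, qty=4): fills=none; bids=[#6:5@105 #7:5@103 #8:4@101 #5:4@98 #4:1@96] asks=[-]
After op 9 [order #9] limit_sell(price=97, qty=6): fills=#6x#9:5@105 #7x#9:1@103; bids=[#7:4@103 #8:4@101 #5:4@98 #4:1@96] asks=[-]
After op 10 [order #10] limit_buy(price=99, qty=9): fills=none; bids=[#7:4@103 #8:4@101 #10:9@99 #5:4@98 #4:1@96] asks=[-]

Answer: 7@99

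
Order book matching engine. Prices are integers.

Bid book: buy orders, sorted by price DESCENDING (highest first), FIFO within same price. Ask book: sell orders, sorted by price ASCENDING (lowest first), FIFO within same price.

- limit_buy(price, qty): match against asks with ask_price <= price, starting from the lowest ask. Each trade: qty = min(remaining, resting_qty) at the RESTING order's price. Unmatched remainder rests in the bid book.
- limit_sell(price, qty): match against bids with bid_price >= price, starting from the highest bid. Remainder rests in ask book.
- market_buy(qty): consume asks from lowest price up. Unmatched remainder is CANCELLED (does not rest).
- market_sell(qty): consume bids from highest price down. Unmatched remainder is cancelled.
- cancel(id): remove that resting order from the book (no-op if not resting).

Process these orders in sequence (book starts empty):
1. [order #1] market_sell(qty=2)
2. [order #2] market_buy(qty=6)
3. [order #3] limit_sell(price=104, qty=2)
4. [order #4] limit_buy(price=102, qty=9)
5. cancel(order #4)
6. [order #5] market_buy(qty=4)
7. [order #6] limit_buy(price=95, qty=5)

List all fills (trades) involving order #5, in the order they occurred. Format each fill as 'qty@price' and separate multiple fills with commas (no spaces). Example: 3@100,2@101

After op 1 [order #1] market_sell(qty=2): fills=none; bids=[-] asks=[-]
After op 2 [order #2] market_buy(qty=6): fills=none; bids=[-] asks=[-]
After op 3 [order #3] limit_sell(price=104, qty=2): fills=none; bids=[-] asks=[#3:2@104]
After op 4 [order #4] limit_buy(price=102, qty=9): fills=none; bids=[#4:9@102] asks=[#3:2@104]
After op 5 cancel(order #4): fills=none; bids=[-] asks=[#3:2@104]
After op 6 [order #5] market_buy(qty=4): fills=#5x#3:2@104; bids=[-] asks=[-]
After op 7 [order #6] limit_buy(price=95, qty=5): fills=none; bids=[#6:5@95] asks=[-]

Answer: 2@104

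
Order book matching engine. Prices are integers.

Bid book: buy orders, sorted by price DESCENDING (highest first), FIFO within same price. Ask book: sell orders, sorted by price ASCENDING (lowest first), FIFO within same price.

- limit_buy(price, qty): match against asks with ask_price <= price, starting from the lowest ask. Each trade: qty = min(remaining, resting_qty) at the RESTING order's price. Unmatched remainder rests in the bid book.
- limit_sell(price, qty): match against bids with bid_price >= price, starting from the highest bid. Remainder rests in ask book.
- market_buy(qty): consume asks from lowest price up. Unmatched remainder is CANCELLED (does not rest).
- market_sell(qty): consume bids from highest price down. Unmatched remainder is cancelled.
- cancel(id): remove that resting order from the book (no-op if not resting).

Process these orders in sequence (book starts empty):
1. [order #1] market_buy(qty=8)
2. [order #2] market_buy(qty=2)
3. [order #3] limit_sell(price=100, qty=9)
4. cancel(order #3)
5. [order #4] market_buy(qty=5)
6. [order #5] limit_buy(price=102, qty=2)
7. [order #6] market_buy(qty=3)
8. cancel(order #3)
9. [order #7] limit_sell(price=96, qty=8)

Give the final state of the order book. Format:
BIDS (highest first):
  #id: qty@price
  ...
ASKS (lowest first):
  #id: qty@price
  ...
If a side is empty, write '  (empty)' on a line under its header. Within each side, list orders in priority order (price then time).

Answer: BIDS (highest first):
  (empty)
ASKS (lowest first):
  #7: 6@96

Derivation:
After op 1 [order #1] market_buy(qty=8): fills=none; bids=[-] asks=[-]
After op 2 [order #2] market_buy(qty=2): fills=none; bids=[-] asks=[-]
After op 3 [order #3] limit_sell(price=100, qty=9): fills=none; bids=[-] asks=[#3:9@100]
After op 4 cancel(order #3): fills=none; bids=[-] asks=[-]
After op 5 [order #4] market_buy(qty=5): fills=none; bids=[-] asks=[-]
After op 6 [order #5] limit_buy(price=102, qty=2): fills=none; bids=[#5:2@102] asks=[-]
After op 7 [order #6] market_buy(qty=3): fills=none; bids=[#5:2@102] asks=[-]
After op 8 cancel(order #3): fills=none; bids=[#5:2@102] asks=[-]
After op 9 [order #7] limit_sell(price=96, qty=8): fills=#5x#7:2@102; bids=[-] asks=[#7:6@96]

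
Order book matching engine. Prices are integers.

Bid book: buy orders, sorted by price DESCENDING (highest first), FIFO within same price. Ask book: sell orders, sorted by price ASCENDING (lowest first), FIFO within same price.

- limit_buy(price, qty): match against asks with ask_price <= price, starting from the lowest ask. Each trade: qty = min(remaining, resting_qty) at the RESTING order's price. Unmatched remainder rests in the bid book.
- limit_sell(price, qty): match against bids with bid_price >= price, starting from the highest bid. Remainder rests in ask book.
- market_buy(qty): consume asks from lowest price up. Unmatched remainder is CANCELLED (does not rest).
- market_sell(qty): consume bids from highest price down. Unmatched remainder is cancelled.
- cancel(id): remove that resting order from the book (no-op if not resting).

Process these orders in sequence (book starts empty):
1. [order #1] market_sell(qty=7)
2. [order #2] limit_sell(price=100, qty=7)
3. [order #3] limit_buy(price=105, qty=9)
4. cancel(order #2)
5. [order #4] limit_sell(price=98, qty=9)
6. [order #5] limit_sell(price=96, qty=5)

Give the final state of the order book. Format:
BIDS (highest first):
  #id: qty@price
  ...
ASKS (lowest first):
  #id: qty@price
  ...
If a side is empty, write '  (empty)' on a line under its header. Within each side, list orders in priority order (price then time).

After op 1 [order #1] market_sell(qty=7): fills=none; bids=[-] asks=[-]
After op 2 [order #2] limit_sell(price=100, qty=7): fills=none; bids=[-] asks=[#2:7@100]
After op 3 [order #3] limit_buy(price=105, qty=9): fills=#3x#2:7@100; bids=[#3:2@105] asks=[-]
After op 4 cancel(order #2): fills=none; bids=[#3:2@105] asks=[-]
After op 5 [order #4] limit_sell(price=98, qty=9): fills=#3x#4:2@105; bids=[-] asks=[#4:7@98]
After op 6 [order #5] limit_sell(price=96, qty=5): fills=none; bids=[-] asks=[#5:5@96 #4:7@98]

Answer: BIDS (highest first):
  (empty)
ASKS (lowest first):
  #5: 5@96
  #4: 7@98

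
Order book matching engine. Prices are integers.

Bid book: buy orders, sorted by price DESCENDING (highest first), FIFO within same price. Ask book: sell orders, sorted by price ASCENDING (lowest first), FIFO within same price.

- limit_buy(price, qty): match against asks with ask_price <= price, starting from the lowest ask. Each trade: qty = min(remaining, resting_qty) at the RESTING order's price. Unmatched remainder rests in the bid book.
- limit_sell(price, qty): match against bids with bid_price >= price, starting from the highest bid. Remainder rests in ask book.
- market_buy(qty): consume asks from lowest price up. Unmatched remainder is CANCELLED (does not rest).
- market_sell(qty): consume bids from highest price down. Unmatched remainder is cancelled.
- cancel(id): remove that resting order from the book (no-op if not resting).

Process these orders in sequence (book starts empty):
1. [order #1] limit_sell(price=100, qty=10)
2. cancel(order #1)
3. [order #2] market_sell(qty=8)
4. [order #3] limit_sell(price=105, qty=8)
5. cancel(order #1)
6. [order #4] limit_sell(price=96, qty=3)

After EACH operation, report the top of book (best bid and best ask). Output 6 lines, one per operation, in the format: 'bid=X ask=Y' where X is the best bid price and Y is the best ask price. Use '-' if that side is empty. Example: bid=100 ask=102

After op 1 [order #1] limit_sell(price=100, qty=10): fills=none; bids=[-] asks=[#1:10@100]
After op 2 cancel(order #1): fills=none; bids=[-] asks=[-]
After op 3 [order #2] market_sell(qty=8): fills=none; bids=[-] asks=[-]
After op 4 [order #3] limit_sell(price=105, qty=8): fills=none; bids=[-] asks=[#3:8@105]
After op 5 cancel(order #1): fills=none; bids=[-] asks=[#3:8@105]
After op 6 [order #4] limit_sell(price=96, qty=3): fills=none; bids=[-] asks=[#4:3@96 #3:8@105]

Answer: bid=- ask=100
bid=- ask=-
bid=- ask=-
bid=- ask=105
bid=- ask=105
bid=- ask=96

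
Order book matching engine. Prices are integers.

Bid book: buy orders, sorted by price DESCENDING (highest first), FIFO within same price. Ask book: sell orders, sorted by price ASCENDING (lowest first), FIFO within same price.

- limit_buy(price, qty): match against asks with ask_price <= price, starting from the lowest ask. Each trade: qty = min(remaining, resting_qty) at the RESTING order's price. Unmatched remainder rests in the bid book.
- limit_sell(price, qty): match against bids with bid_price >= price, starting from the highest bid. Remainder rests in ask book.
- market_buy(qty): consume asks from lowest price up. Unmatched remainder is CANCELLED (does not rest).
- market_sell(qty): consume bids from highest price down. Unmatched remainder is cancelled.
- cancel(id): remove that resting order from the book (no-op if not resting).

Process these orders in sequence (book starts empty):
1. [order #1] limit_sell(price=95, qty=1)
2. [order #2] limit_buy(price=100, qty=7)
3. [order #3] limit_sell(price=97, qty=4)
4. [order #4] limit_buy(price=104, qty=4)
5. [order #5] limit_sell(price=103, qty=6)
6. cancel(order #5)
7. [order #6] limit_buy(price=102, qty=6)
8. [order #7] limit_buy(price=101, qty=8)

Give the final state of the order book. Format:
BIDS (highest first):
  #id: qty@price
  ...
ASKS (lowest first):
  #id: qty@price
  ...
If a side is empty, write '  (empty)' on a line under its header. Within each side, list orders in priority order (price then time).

After op 1 [order #1] limit_sell(price=95, qty=1): fills=none; bids=[-] asks=[#1:1@95]
After op 2 [order #2] limit_buy(price=100, qty=7): fills=#2x#1:1@95; bids=[#2:6@100] asks=[-]
After op 3 [order #3] limit_sell(price=97, qty=4): fills=#2x#3:4@100; bids=[#2:2@100] asks=[-]
After op 4 [order #4] limit_buy(price=104, qty=4): fills=none; bids=[#4:4@104 #2:2@100] asks=[-]
After op 5 [order #5] limit_sell(price=103, qty=6): fills=#4x#5:4@104; bids=[#2:2@100] asks=[#5:2@103]
After op 6 cancel(order #5): fills=none; bids=[#2:2@100] asks=[-]
After op 7 [order #6] limit_buy(price=102, qty=6): fills=none; bids=[#6:6@102 #2:2@100] asks=[-]
After op 8 [order #7] limit_buy(price=101, qty=8): fills=none; bids=[#6:6@102 #7:8@101 #2:2@100] asks=[-]

Answer: BIDS (highest first):
  #6: 6@102
  #7: 8@101
  #2: 2@100
ASKS (lowest first):
  (empty)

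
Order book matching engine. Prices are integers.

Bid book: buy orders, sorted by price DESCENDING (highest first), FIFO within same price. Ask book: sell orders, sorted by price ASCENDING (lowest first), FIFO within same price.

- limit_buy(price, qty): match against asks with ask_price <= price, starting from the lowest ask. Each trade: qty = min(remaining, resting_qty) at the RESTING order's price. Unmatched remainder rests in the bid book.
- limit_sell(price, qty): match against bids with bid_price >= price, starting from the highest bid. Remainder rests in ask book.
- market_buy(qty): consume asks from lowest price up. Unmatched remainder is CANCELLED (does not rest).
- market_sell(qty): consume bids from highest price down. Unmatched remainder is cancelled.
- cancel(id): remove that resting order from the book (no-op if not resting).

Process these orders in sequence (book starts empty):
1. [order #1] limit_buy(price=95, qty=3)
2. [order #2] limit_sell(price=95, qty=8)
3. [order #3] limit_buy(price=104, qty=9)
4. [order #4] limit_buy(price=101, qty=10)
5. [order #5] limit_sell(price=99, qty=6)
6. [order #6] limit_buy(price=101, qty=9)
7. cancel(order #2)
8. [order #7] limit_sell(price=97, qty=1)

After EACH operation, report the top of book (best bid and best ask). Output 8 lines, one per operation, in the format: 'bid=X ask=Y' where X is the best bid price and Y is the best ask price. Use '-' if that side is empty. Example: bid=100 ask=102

Answer: bid=95 ask=-
bid=- ask=95
bid=104 ask=-
bid=104 ask=-
bid=101 ask=-
bid=101 ask=-
bid=101 ask=-
bid=101 ask=-

Derivation:
After op 1 [order #1] limit_buy(price=95, qty=3): fills=none; bids=[#1:3@95] asks=[-]
After op 2 [order #2] limit_sell(price=95, qty=8): fills=#1x#2:3@95; bids=[-] asks=[#2:5@95]
After op 3 [order #3] limit_buy(price=104, qty=9): fills=#3x#2:5@95; bids=[#3:4@104] asks=[-]
After op 4 [order #4] limit_buy(price=101, qty=10): fills=none; bids=[#3:4@104 #4:10@101] asks=[-]
After op 5 [order #5] limit_sell(price=99, qty=6): fills=#3x#5:4@104 #4x#5:2@101; bids=[#4:8@101] asks=[-]
After op 6 [order #6] limit_buy(price=101, qty=9): fills=none; bids=[#4:8@101 #6:9@101] asks=[-]
After op 7 cancel(order #2): fills=none; bids=[#4:8@101 #6:9@101] asks=[-]
After op 8 [order #7] limit_sell(price=97, qty=1): fills=#4x#7:1@101; bids=[#4:7@101 #6:9@101] asks=[-]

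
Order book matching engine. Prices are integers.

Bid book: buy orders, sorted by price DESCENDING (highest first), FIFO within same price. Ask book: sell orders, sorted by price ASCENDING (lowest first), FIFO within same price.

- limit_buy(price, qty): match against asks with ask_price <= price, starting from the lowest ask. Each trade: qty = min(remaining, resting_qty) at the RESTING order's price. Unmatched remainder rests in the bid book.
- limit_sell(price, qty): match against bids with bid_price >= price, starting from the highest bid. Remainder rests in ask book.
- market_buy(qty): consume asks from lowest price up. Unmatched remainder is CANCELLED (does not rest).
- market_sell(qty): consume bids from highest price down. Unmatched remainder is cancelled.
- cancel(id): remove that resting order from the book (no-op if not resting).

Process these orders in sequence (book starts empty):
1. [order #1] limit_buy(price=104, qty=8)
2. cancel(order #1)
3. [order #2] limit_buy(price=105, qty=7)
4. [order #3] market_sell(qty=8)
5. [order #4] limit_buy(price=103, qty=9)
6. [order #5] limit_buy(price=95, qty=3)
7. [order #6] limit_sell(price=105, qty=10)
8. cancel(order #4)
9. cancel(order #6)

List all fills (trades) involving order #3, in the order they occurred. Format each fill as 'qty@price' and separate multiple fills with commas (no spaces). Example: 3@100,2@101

Answer: 7@105

Derivation:
After op 1 [order #1] limit_buy(price=104, qty=8): fills=none; bids=[#1:8@104] asks=[-]
After op 2 cancel(order #1): fills=none; bids=[-] asks=[-]
After op 3 [order #2] limit_buy(price=105, qty=7): fills=none; bids=[#2:7@105] asks=[-]
After op 4 [order #3] market_sell(qty=8): fills=#2x#3:7@105; bids=[-] asks=[-]
After op 5 [order #4] limit_buy(price=103, qty=9): fills=none; bids=[#4:9@103] asks=[-]
After op 6 [order #5] limit_buy(price=95, qty=3): fills=none; bids=[#4:9@103 #5:3@95] asks=[-]
After op 7 [order #6] limit_sell(price=105, qty=10): fills=none; bids=[#4:9@103 #5:3@95] asks=[#6:10@105]
After op 8 cancel(order #4): fills=none; bids=[#5:3@95] asks=[#6:10@105]
After op 9 cancel(order #6): fills=none; bids=[#5:3@95] asks=[-]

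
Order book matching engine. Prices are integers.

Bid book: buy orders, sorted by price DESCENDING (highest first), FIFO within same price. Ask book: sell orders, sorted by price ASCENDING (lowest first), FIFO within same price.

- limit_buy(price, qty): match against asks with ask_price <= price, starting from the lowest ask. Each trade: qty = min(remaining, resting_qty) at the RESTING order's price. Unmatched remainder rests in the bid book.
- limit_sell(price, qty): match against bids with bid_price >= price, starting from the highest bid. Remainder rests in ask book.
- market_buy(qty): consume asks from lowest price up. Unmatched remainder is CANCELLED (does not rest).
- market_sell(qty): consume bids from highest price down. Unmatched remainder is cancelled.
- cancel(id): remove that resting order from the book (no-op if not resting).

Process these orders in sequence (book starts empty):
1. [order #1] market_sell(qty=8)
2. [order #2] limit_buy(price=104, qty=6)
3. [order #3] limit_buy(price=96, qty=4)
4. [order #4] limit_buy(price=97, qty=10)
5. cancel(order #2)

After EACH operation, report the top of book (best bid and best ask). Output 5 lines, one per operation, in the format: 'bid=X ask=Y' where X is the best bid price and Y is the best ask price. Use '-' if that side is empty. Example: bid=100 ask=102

After op 1 [order #1] market_sell(qty=8): fills=none; bids=[-] asks=[-]
After op 2 [order #2] limit_buy(price=104, qty=6): fills=none; bids=[#2:6@104] asks=[-]
After op 3 [order #3] limit_buy(price=96, qty=4): fills=none; bids=[#2:6@104 #3:4@96] asks=[-]
After op 4 [order #4] limit_buy(price=97, qty=10): fills=none; bids=[#2:6@104 #4:10@97 #3:4@96] asks=[-]
After op 5 cancel(order #2): fills=none; bids=[#4:10@97 #3:4@96] asks=[-]

Answer: bid=- ask=-
bid=104 ask=-
bid=104 ask=-
bid=104 ask=-
bid=97 ask=-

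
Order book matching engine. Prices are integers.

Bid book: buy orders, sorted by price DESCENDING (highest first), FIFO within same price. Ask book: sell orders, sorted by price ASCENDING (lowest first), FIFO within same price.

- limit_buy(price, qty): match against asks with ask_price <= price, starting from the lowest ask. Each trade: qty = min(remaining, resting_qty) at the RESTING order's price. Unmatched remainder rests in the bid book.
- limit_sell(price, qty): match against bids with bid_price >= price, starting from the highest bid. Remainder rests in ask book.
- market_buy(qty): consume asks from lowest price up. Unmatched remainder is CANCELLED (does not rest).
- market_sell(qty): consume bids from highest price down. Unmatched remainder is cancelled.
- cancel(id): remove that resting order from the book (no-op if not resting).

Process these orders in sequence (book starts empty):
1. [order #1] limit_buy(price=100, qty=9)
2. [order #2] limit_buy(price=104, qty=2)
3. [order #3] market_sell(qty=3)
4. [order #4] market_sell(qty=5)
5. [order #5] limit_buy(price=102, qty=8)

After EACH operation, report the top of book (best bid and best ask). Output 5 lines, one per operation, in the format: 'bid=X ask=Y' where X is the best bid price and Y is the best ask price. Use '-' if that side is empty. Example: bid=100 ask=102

Answer: bid=100 ask=-
bid=104 ask=-
bid=100 ask=-
bid=100 ask=-
bid=102 ask=-

Derivation:
After op 1 [order #1] limit_buy(price=100, qty=9): fills=none; bids=[#1:9@100] asks=[-]
After op 2 [order #2] limit_buy(price=104, qty=2): fills=none; bids=[#2:2@104 #1:9@100] asks=[-]
After op 3 [order #3] market_sell(qty=3): fills=#2x#3:2@104 #1x#3:1@100; bids=[#1:8@100] asks=[-]
After op 4 [order #4] market_sell(qty=5): fills=#1x#4:5@100; bids=[#1:3@100] asks=[-]
After op 5 [order #5] limit_buy(price=102, qty=8): fills=none; bids=[#5:8@102 #1:3@100] asks=[-]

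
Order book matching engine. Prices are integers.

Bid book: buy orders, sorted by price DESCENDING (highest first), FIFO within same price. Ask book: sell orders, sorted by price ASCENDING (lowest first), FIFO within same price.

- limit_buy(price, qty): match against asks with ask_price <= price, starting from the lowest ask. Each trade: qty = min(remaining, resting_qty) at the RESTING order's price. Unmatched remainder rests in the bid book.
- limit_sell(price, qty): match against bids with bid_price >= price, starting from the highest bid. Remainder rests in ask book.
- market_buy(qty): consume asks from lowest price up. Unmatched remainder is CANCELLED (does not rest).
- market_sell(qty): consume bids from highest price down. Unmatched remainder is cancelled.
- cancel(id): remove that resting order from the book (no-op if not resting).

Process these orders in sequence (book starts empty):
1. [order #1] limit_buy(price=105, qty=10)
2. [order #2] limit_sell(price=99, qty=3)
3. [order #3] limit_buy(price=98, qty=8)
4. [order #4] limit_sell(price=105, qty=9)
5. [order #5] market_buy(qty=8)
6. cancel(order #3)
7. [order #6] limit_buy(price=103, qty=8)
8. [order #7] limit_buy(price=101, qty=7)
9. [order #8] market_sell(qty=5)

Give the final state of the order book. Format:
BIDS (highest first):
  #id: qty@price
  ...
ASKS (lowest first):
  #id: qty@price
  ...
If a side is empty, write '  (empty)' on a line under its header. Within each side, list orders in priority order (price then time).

After op 1 [order #1] limit_buy(price=105, qty=10): fills=none; bids=[#1:10@105] asks=[-]
After op 2 [order #2] limit_sell(price=99, qty=3): fills=#1x#2:3@105; bids=[#1:7@105] asks=[-]
After op 3 [order #3] limit_buy(price=98, qty=8): fills=none; bids=[#1:7@105 #3:8@98] asks=[-]
After op 4 [order #4] limit_sell(price=105, qty=9): fills=#1x#4:7@105; bids=[#3:8@98] asks=[#4:2@105]
After op 5 [order #5] market_buy(qty=8): fills=#5x#4:2@105; bids=[#3:8@98] asks=[-]
After op 6 cancel(order #3): fills=none; bids=[-] asks=[-]
After op 7 [order #6] limit_buy(price=103, qty=8): fills=none; bids=[#6:8@103] asks=[-]
After op 8 [order #7] limit_buy(price=101, qty=7): fills=none; bids=[#6:8@103 #7:7@101] asks=[-]
After op 9 [order #8] market_sell(qty=5): fills=#6x#8:5@103; bids=[#6:3@103 #7:7@101] asks=[-]

Answer: BIDS (highest first):
  #6: 3@103
  #7: 7@101
ASKS (lowest first):
  (empty)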